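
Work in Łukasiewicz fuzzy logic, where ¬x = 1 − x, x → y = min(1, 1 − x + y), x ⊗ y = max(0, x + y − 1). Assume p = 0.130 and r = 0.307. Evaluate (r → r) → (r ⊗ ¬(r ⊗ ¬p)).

r → r = min(1, 1 − 0.307 + 0.307) = min(1, 1.000) = 1.000
¬p = 1 − 0.130 = 0.870
r ⊗ ¬p = max(0, 0.307 + 0.870 − 1) = max(0, 0.177) = 0.177
¬(r ⊗ ¬p) = 1 − 0.177 = 0.823
r ⊗ ¬(r ⊗ ¬p) = max(0, 0.307 + 0.823 − 1) = max(0, 0.130) = 0.130
(r → r) → (r ⊗ ¬(r ⊗ ¬p)) = min(1, 1 − 1.000 + 0.130) = min(1, 0.130) = 0.130

0.130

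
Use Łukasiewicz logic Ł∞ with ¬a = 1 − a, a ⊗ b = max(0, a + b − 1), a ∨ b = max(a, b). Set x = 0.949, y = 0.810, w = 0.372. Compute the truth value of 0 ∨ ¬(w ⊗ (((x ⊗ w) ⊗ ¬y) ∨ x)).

x ⊗ w = max(0, 0.949 + 0.372 − 1) = max(0, 0.321) = 0.321
¬y = 1 − 0.810 = 0.190
(x ⊗ w) ⊗ ¬y = max(0, 0.321 + 0.190 − 1) = max(0, -0.489) = 0.000
((x ⊗ w) ⊗ ¬y) ∨ x = max(0.000, 0.949) = 0.949
w ⊗ (((x ⊗ w) ⊗ ¬y) ∨ x) = max(0, 0.372 + 0.949 − 1) = max(0, 0.321) = 0.321
¬(w ⊗ (((x ⊗ w) ⊗ ¬y) ∨ x)) = 1 − 0.321 = 0.679
0 ∨ ¬(w ⊗ (((x ⊗ w) ⊗ ¬y) ∨ x)) = max(0.000, 0.679) = 0.679

0.679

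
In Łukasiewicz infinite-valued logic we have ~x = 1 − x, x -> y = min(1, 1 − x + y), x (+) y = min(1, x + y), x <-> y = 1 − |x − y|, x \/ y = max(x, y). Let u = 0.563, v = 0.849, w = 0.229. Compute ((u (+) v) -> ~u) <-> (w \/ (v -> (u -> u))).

0.437

u (+) v = min(1, 0.563 + 0.849) = min(1, 1.412) = 1.000
~u = 1 − 0.563 = 0.437
(u (+) v) -> ~u = min(1, 1 − 1.000 + 0.437) = min(1, 0.437) = 0.437
u -> u = min(1, 1 − 0.563 + 0.563) = min(1, 1.000) = 1.000
v -> (u -> u) = min(1, 1 − 0.849 + 1.000) = min(1, 1.151) = 1.000
w \/ (v -> (u -> u)) = max(0.229, 1.000) = 1.000
((u (+) v) -> ~u) <-> (w \/ (v -> (u -> u))) = 1 − |0.437 − 1.000| = 1 − 0.563 = 0.437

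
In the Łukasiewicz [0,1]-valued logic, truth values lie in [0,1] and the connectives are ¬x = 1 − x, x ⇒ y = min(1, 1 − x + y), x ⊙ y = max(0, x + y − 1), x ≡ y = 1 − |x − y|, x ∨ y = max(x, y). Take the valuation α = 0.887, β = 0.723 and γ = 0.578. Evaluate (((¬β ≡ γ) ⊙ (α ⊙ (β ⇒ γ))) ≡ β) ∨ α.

0.887

¬β = 1 − 0.723 = 0.277
¬β ≡ γ = 1 − |0.277 − 0.578| = 1 − 0.301 = 0.699
β ⇒ γ = min(1, 1 − 0.723 + 0.578) = min(1, 0.855) = 0.855
α ⊙ (β ⇒ γ) = max(0, 0.887 + 0.855 − 1) = max(0, 0.742) = 0.742
(¬β ≡ γ) ⊙ (α ⊙ (β ⇒ γ)) = max(0, 0.699 + 0.742 − 1) = max(0, 0.441) = 0.441
((¬β ≡ γ) ⊙ (α ⊙ (β ⇒ γ))) ≡ β = 1 − |0.441 − 0.723| = 1 − 0.282 = 0.718
(((¬β ≡ γ) ⊙ (α ⊙ (β ⇒ γ))) ≡ β) ∨ α = max(0.718, 0.887) = 0.887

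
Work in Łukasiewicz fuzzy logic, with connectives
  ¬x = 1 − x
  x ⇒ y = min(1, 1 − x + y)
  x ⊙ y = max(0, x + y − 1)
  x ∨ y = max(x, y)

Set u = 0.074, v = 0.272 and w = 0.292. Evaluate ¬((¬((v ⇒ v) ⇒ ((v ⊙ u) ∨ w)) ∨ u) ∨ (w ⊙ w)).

v ⇒ v = min(1, 1 − 0.272 + 0.272) = min(1, 1.000) = 1.000
v ⊙ u = max(0, 0.272 + 0.074 − 1) = max(0, -0.654) = 0.000
(v ⊙ u) ∨ w = max(0.000, 0.292) = 0.292
(v ⇒ v) ⇒ ((v ⊙ u) ∨ w) = min(1, 1 − 1.000 + 0.292) = min(1, 0.292) = 0.292
¬((v ⇒ v) ⇒ ((v ⊙ u) ∨ w)) = 1 − 0.292 = 0.708
¬((v ⇒ v) ⇒ ((v ⊙ u) ∨ w)) ∨ u = max(0.708, 0.074) = 0.708
w ⊙ w = max(0, 0.292 + 0.292 − 1) = max(0, -0.416) = 0.000
(¬((v ⇒ v) ⇒ ((v ⊙ u) ∨ w)) ∨ u) ∨ (w ⊙ w) = max(0.708, 0.000) = 0.708
¬((¬((v ⇒ v) ⇒ ((v ⊙ u) ∨ w)) ∨ u) ∨ (w ⊙ w)) = 1 − 0.708 = 0.292

0.292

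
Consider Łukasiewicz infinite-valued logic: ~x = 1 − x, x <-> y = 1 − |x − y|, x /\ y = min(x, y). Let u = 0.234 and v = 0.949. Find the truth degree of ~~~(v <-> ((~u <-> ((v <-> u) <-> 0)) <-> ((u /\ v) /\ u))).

0.664

~u = 1 − 0.234 = 0.766
v <-> u = 1 − |0.949 − 0.234| = 1 − 0.715 = 0.285
(v <-> u) <-> 0 = 1 − |0.285 − 0.000| = 1 − 0.285 = 0.715
~u <-> ((v <-> u) <-> 0) = 1 − |0.766 − 0.715| = 1 − 0.051 = 0.949
u /\ v = min(0.234, 0.949) = 0.234
(u /\ v) /\ u = min(0.234, 0.234) = 0.234
(~u <-> ((v <-> u) <-> 0)) <-> ((u /\ v) /\ u) = 1 − |0.949 − 0.234| = 1 − 0.715 = 0.285
v <-> ((~u <-> ((v <-> u) <-> 0)) <-> ((u /\ v) /\ u)) = 1 − |0.949 − 0.285| = 1 − 0.664 = 0.336
~(v <-> ((~u <-> ((v <-> u) <-> 0)) <-> ((u /\ v) /\ u))) = 1 − 0.336 = 0.664
~~(v <-> ((~u <-> ((v <-> u) <-> 0)) <-> ((u /\ v) /\ u))) = 1 − 0.664 = 0.336
~~~(v <-> ((~u <-> ((v <-> u) <-> 0)) <-> ((u /\ v) /\ u))) = 1 − 0.336 = 0.664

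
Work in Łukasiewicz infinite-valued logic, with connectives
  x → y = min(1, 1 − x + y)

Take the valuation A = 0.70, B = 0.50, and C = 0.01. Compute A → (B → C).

0.81

B → C = min(1, 1 − 0.50 + 0.01) = min(1, 0.51) = 0.51
A → (B → C) = min(1, 1 − 0.70 + 0.51) = min(1, 0.81) = 0.81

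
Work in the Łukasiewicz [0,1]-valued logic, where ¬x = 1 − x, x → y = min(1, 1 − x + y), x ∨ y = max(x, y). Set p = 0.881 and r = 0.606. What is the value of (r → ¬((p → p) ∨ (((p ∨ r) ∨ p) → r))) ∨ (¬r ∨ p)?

0.881

p → p = min(1, 1 − 0.881 + 0.881) = min(1, 1.000) = 1.000
p ∨ r = max(0.881, 0.606) = 0.881
(p ∨ r) ∨ p = max(0.881, 0.881) = 0.881
((p ∨ r) ∨ p) → r = min(1, 1 − 0.881 + 0.606) = min(1, 0.725) = 0.725
(p → p) ∨ (((p ∨ r) ∨ p) → r) = max(1.000, 0.725) = 1.000
¬((p → p) ∨ (((p ∨ r) ∨ p) → r)) = 1 − 1.000 = 0.000
r → ¬((p → p) ∨ (((p ∨ r) ∨ p) → r)) = min(1, 1 − 0.606 + 0.000) = min(1, 0.394) = 0.394
¬r = 1 − 0.606 = 0.394
¬r ∨ p = max(0.394, 0.881) = 0.881
(r → ¬((p → p) ∨ (((p ∨ r) ∨ p) → r))) ∨ (¬r ∨ p) = max(0.394, 0.881) = 0.881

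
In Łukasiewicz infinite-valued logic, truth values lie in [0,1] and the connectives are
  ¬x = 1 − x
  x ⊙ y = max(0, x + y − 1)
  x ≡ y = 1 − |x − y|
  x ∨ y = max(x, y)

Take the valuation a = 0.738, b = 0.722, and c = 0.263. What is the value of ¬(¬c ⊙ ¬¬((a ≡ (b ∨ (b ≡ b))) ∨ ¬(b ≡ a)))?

¬c = 1 − 0.263 = 0.737
b ≡ b = 1 − |0.722 − 0.722| = 1 − 0.000 = 1.000
b ∨ (b ≡ b) = max(0.722, 1.000) = 1.000
a ≡ (b ∨ (b ≡ b)) = 1 − |0.738 − 1.000| = 1 − 0.262 = 0.738
b ≡ a = 1 − |0.722 − 0.738| = 1 − 0.016 = 0.984
¬(b ≡ a) = 1 − 0.984 = 0.016
(a ≡ (b ∨ (b ≡ b))) ∨ ¬(b ≡ a) = max(0.738, 0.016) = 0.738
¬((a ≡ (b ∨ (b ≡ b))) ∨ ¬(b ≡ a)) = 1 − 0.738 = 0.262
¬¬((a ≡ (b ∨ (b ≡ b))) ∨ ¬(b ≡ a)) = 1 − 0.262 = 0.738
¬c ⊙ ¬¬((a ≡ (b ∨ (b ≡ b))) ∨ ¬(b ≡ a)) = max(0, 0.737 + 0.738 − 1) = max(0, 0.475) = 0.475
¬(¬c ⊙ ¬¬((a ≡ (b ∨ (b ≡ b))) ∨ ¬(b ≡ a))) = 1 − 0.475 = 0.525

0.525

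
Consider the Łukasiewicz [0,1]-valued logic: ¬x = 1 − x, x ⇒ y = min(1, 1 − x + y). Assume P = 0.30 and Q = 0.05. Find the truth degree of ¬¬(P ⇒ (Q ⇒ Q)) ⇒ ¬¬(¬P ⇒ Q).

0.35

Q ⇒ Q = min(1, 1 − 0.05 + 0.05) = min(1, 1.00) = 1.00
P ⇒ (Q ⇒ Q) = min(1, 1 − 0.30 + 1.00) = min(1, 1.70) = 1.00
¬(P ⇒ (Q ⇒ Q)) = 1 − 1.00 = 0.00
¬¬(P ⇒ (Q ⇒ Q)) = 1 − 0.00 = 1.00
¬P = 1 − 0.30 = 0.70
¬P ⇒ Q = min(1, 1 − 0.70 + 0.05) = min(1, 0.35) = 0.35
¬(¬P ⇒ Q) = 1 − 0.35 = 0.65
¬¬(¬P ⇒ Q) = 1 − 0.65 = 0.35
¬¬(P ⇒ (Q ⇒ Q)) ⇒ ¬¬(¬P ⇒ Q) = min(1, 1 − 1.00 + 0.35) = min(1, 0.35) = 0.35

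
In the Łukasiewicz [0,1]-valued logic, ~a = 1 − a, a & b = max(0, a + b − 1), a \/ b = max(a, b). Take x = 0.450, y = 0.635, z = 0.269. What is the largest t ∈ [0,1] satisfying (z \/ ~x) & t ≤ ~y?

~x = 1 − 0.450 = 0.550
z \/ ~x = max(0.269, 0.550) = 0.550
So the left factor is z \/ ~x = 0.550.
~y = 1 − 0.635 = 0.365
So the right-hand bound is ~y = 0.365.
The residuum of the Łukasiewicz t-norm gives the supremum: min(1, 1 − 0.550 + 0.365).
1 − 0.550 + 0.365 = 0.815, so t = min(1, 0.815) = 0.815.
Check: 0.550 & 0.815 = max(0, 0.365) = 0.365 ≤ 0.365.

0.815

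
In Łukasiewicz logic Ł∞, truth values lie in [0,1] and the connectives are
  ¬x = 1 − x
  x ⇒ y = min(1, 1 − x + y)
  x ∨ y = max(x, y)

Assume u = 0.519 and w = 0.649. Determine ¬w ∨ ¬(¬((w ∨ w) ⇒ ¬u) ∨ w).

¬w = 1 − 0.649 = 0.351
w ∨ w = max(0.649, 0.649) = 0.649
¬u = 1 − 0.519 = 0.481
(w ∨ w) ⇒ ¬u = min(1, 1 − 0.649 + 0.481) = min(1, 0.832) = 0.832
¬((w ∨ w) ⇒ ¬u) = 1 − 0.832 = 0.168
¬((w ∨ w) ⇒ ¬u) ∨ w = max(0.168, 0.649) = 0.649
¬(¬((w ∨ w) ⇒ ¬u) ∨ w) = 1 − 0.649 = 0.351
¬w ∨ ¬(¬((w ∨ w) ⇒ ¬u) ∨ w) = max(0.351, 0.351) = 0.351

0.351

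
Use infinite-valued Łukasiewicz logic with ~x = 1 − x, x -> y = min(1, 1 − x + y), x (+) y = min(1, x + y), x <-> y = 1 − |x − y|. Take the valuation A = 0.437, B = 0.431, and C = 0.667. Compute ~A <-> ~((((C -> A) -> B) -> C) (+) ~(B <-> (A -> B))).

0.437

~A = 1 − 0.437 = 0.563
C -> A = min(1, 1 − 0.667 + 0.437) = min(1, 0.770) = 0.770
(C -> A) -> B = min(1, 1 − 0.770 + 0.431) = min(1, 0.661) = 0.661
((C -> A) -> B) -> C = min(1, 1 − 0.661 + 0.667) = min(1, 1.006) = 1.000
A -> B = min(1, 1 − 0.437 + 0.431) = min(1, 0.994) = 0.994
B <-> (A -> B) = 1 − |0.431 − 0.994| = 1 − 0.563 = 0.437
~(B <-> (A -> B)) = 1 − 0.437 = 0.563
(((C -> A) -> B) -> C) (+) ~(B <-> (A -> B)) = min(1, 1.000 + 0.563) = min(1, 1.563) = 1.000
~((((C -> A) -> B) -> C) (+) ~(B <-> (A -> B))) = 1 − 1.000 = 0.000
~A <-> ~((((C -> A) -> B) -> C) (+) ~(B <-> (A -> B))) = 1 − |0.563 − 0.000| = 1 − 0.563 = 0.437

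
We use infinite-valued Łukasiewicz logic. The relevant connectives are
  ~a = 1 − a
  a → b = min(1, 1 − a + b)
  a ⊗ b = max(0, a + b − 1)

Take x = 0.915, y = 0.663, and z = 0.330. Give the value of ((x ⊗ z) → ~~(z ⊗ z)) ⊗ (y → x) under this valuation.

x ⊗ z = max(0, 0.915 + 0.330 − 1) = max(0, 0.245) = 0.245
z ⊗ z = max(0, 0.330 + 0.330 − 1) = max(0, -0.340) = 0.000
~(z ⊗ z) = 1 − 0.000 = 1.000
~~(z ⊗ z) = 1 − 1.000 = 0.000
(x ⊗ z) → ~~(z ⊗ z) = min(1, 1 − 0.245 + 0.000) = min(1, 0.755) = 0.755
y → x = min(1, 1 − 0.663 + 0.915) = min(1, 1.252) = 1.000
((x ⊗ z) → ~~(z ⊗ z)) ⊗ (y → x) = max(0, 0.755 + 1.000 − 1) = max(0, 0.755) = 0.755

0.755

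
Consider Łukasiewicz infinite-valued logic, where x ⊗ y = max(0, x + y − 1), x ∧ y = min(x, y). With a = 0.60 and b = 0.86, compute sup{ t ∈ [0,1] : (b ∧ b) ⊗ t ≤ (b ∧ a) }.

0.74

b ∧ b = min(0.86, 0.86) = 0.86
So the left factor is b ∧ b = 0.86.
b ∧ a = min(0.86, 0.60) = 0.60
So the right-hand bound is b ∧ a = 0.60.
The residuum of the Łukasiewicz t-norm gives the supremum: min(1, 1 − 0.86 + 0.60).
1 − 0.86 + 0.60 = 0.74, so t = min(1, 0.74) = 0.74.
Check: 0.86 ⊗ 0.74 = max(0, 0.60) = 0.60 ≤ 0.60.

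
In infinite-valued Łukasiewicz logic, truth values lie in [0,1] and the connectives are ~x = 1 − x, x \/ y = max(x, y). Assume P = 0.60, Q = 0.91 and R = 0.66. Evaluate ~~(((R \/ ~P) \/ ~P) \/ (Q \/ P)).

~P = 1 − 0.60 = 0.40
R \/ ~P = max(0.66, 0.40) = 0.66
(R \/ ~P) \/ ~P = max(0.66, 0.40) = 0.66
Q \/ P = max(0.91, 0.60) = 0.91
((R \/ ~P) \/ ~P) \/ (Q \/ P) = max(0.66, 0.91) = 0.91
~(((R \/ ~P) \/ ~P) \/ (Q \/ P)) = 1 − 0.91 = 0.09
~~(((R \/ ~P) \/ ~P) \/ (Q \/ P)) = 1 − 0.09 = 0.91

0.91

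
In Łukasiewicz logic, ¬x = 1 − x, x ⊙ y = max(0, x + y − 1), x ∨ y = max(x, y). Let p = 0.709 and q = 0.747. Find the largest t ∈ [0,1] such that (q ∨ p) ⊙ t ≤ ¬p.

q ∨ p = max(0.747, 0.709) = 0.747
So the left factor is q ∨ p = 0.747.
¬p = 1 − 0.709 = 0.291
So the right-hand bound is ¬p = 0.291.
The residuum of the Łukasiewicz t-norm gives the supremum: min(1, 1 − 0.747 + 0.291).
1 − 0.747 + 0.291 = 0.544, so t = min(1, 0.544) = 0.544.
Check: 0.747 ⊙ 0.544 = max(0, 0.291) = 0.291 ≤ 0.291.

0.544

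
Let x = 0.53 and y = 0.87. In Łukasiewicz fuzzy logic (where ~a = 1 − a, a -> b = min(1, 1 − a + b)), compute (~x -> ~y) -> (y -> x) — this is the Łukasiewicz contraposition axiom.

~x = 1 − 0.53 = 0.47
~y = 1 − 0.87 = 0.13
~x -> ~y = min(1, 1 − 0.47 + 0.13) = min(1, 0.66) = 0.66
y -> x = min(1, 1 − 0.87 + 0.53) = min(1, 0.66) = 0.66
(~x -> ~y) -> (y -> x) = min(1, 1 − 0.66 + 0.66) = min(1, 1.00) = 1.00
(As expected: an axiom of Ł∞, always 1.)

1.00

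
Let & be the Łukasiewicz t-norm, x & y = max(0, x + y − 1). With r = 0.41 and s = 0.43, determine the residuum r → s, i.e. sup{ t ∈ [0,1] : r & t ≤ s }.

The residuum of the Łukasiewicz t-norm gives the supremum: min(1, 1 − 0.41 + 0.43).
1 − 0.41 + 0.43 = 1.02, so t = min(1, 1.02) = 1.00.
Check: 0.41 & 1.00 = max(0, 0.41) = 0.41 ≤ 0.43.

1.00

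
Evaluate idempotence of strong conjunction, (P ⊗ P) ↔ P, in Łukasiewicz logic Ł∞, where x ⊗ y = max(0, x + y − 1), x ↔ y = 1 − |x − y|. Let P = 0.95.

0.95

P ⊗ P = max(0, 0.95 + 0.95 − 1) = max(0, 0.90) = 0.90
(P ⊗ P) ↔ P = 1 − |0.90 − 0.95| = 1 − 0.05 = 0.95
(The value 0.95 < 1 shows this instance is not satisfied; fails in Ł∞ since a ⊗ a = max(0, 2a−1) ≠ a in general.)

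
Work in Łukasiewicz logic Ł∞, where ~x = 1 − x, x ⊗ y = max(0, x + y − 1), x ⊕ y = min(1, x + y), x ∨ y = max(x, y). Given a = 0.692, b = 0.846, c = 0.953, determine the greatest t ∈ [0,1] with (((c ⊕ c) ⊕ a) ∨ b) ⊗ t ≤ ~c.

0.047

c ⊕ c = min(1, 0.953 + 0.953) = min(1, 1.906) = 1.000
(c ⊕ c) ⊕ a = min(1, 1.000 + 0.692) = min(1, 1.692) = 1.000
((c ⊕ c) ⊕ a) ∨ b = max(1.000, 0.846) = 1.000
So the left factor is ((c ⊕ c) ⊕ a) ∨ b = 1.000.
~c = 1 − 0.953 = 0.047
So the right-hand bound is ~c = 0.047.
The residuum of the Łukasiewicz t-norm gives the supremum: min(1, 1 − 1.000 + 0.047).
1 − 1.000 + 0.047 = 0.047, so t = min(1, 0.047) = 0.047.
Check: 1.000 ⊗ 0.047 = max(0, 0.047) = 0.047 ≤ 0.047.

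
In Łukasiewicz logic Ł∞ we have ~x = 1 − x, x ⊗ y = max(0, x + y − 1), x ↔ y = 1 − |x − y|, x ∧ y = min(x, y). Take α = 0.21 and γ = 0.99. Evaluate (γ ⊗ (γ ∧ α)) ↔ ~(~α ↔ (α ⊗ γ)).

0.61

γ ∧ α = min(0.99, 0.21) = 0.21
γ ⊗ (γ ∧ α) = max(0, 0.99 + 0.21 − 1) = max(0, 0.20) = 0.20
~α = 1 − 0.21 = 0.79
α ⊗ γ = max(0, 0.21 + 0.99 − 1) = max(0, 0.20) = 0.20
~α ↔ (α ⊗ γ) = 1 − |0.79 − 0.20| = 1 − 0.59 = 0.41
~(~α ↔ (α ⊗ γ)) = 1 − 0.41 = 0.59
(γ ⊗ (γ ∧ α)) ↔ ~(~α ↔ (α ⊗ γ)) = 1 − |0.20 − 0.59| = 1 − 0.39 = 0.61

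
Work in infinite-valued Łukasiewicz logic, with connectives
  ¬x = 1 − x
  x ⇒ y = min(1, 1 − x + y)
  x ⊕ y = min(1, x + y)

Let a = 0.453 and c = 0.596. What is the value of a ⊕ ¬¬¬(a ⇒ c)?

0.453

a ⇒ c = min(1, 1 − 0.453 + 0.596) = min(1, 1.143) = 1.000
¬(a ⇒ c) = 1 − 1.000 = 0.000
¬¬(a ⇒ c) = 1 − 0.000 = 1.000
¬¬¬(a ⇒ c) = 1 − 1.000 = 0.000
a ⊕ ¬¬¬(a ⇒ c) = min(1, 0.453 + 0.000) = min(1, 0.453) = 0.453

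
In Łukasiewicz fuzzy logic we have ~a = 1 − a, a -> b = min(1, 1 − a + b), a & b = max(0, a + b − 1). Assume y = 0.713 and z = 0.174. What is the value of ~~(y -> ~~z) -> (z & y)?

0.539

~z = 1 − 0.174 = 0.826
~~z = 1 − 0.826 = 0.174
y -> ~~z = min(1, 1 − 0.713 + 0.174) = min(1, 0.461) = 0.461
~(y -> ~~z) = 1 − 0.461 = 0.539
~~(y -> ~~z) = 1 − 0.539 = 0.461
z & y = max(0, 0.174 + 0.713 − 1) = max(0, -0.113) = 0.000
~~(y -> ~~z) -> (z & y) = min(1, 1 − 0.461 + 0.000) = min(1, 0.539) = 0.539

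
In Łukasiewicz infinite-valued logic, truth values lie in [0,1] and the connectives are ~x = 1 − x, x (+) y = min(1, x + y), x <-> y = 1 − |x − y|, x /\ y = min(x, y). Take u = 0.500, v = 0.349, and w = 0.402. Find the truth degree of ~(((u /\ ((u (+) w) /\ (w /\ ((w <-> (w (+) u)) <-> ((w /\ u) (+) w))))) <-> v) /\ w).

0.598

u (+) w = min(1, 0.500 + 0.402) = min(1, 0.902) = 0.902
w (+) u = min(1, 0.402 + 0.500) = min(1, 0.902) = 0.902
w <-> (w (+) u) = 1 − |0.402 − 0.902| = 1 − 0.500 = 0.500
w /\ u = min(0.402, 0.500) = 0.402
(w /\ u) (+) w = min(1, 0.402 + 0.402) = min(1, 0.804) = 0.804
(w <-> (w (+) u)) <-> ((w /\ u) (+) w) = 1 − |0.500 − 0.804| = 1 − 0.304 = 0.696
w /\ ((w <-> (w (+) u)) <-> ((w /\ u) (+) w)) = min(0.402, 0.696) = 0.402
(u (+) w) /\ (w /\ ((w <-> (w (+) u)) <-> ((w /\ u) (+) w))) = min(0.902, 0.402) = 0.402
u /\ ((u (+) w) /\ (w /\ ((w <-> (w (+) u)) <-> ((w /\ u) (+) w)))) = min(0.500, 0.402) = 0.402
(u /\ ((u (+) w) /\ (w /\ ((w <-> (w (+) u)) <-> ((w /\ u) (+) w))))) <-> v = 1 − |0.402 − 0.349| = 1 − 0.053 = 0.947
((u /\ ((u (+) w) /\ (w /\ ((w <-> (w (+) u)) <-> ((w /\ u) (+) w))))) <-> v) /\ w = min(0.947, 0.402) = 0.402
~(((u /\ ((u (+) w) /\ (w /\ ((w <-> (w (+) u)) <-> ((w /\ u) (+) w))))) <-> v) /\ w) = 1 − 0.402 = 0.598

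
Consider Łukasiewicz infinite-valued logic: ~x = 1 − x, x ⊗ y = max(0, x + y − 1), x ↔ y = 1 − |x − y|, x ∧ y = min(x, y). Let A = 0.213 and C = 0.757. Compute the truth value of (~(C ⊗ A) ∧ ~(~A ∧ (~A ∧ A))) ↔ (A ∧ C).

C ⊗ A = max(0, 0.757 + 0.213 − 1) = max(0, -0.030) = 0.000
~(C ⊗ A) = 1 − 0.000 = 1.000
~A = 1 − 0.213 = 0.787
~A ∧ A = min(0.787, 0.213) = 0.213
~A ∧ (~A ∧ A) = min(0.787, 0.213) = 0.213
~(~A ∧ (~A ∧ A)) = 1 − 0.213 = 0.787
~(C ⊗ A) ∧ ~(~A ∧ (~A ∧ A)) = min(1.000, 0.787) = 0.787
A ∧ C = min(0.213, 0.757) = 0.213
(~(C ⊗ A) ∧ ~(~A ∧ (~A ∧ A))) ↔ (A ∧ C) = 1 − |0.787 − 0.213| = 1 − 0.574 = 0.426

0.426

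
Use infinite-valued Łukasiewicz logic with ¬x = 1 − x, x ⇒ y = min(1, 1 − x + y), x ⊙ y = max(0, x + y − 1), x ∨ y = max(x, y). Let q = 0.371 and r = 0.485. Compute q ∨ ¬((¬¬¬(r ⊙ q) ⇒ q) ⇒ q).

0.371

r ⊙ q = max(0, 0.485 + 0.371 − 1) = max(0, -0.144) = 0.000
¬(r ⊙ q) = 1 − 0.000 = 1.000
¬¬(r ⊙ q) = 1 − 1.000 = 0.000
¬¬¬(r ⊙ q) = 1 − 0.000 = 1.000
¬¬¬(r ⊙ q) ⇒ q = min(1, 1 − 1.000 + 0.371) = min(1, 0.371) = 0.371
(¬¬¬(r ⊙ q) ⇒ q) ⇒ q = min(1, 1 − 0.371 + 0.371) = min(1, 1.000) = 1.000
¬((¬¬¬(r ⊙ q) ⇒ q) ⇒ q) = 1 − 1.000 = 0.000
q ∨ ¬((¬¬¬(r ⊙ q) ⇒ q) ⇒ q) = max(0.371, 0.000) = 0.371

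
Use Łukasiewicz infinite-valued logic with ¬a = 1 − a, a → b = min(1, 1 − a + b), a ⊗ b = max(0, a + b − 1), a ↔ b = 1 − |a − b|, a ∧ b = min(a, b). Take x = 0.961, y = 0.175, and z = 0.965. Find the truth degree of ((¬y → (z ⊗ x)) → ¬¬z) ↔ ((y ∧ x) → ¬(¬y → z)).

0.860

¬y = 1 − 0.175 = 0.825
z ⊗ x = max(0, 0.965 + 0.961 − 1) = max(0, 0.926) = 0.926
¬y → (z ⊗ x) = min(1, 1 − 0.825 + 0.926) = min(1, 1.101) = 1.000
¬z = 1 − 0.965 = 0.035
¬¬z = 1 − 0.035 = 0.965
(¬y → (z ⊗ x)) → ¬¬z = min(1, 1 − 1.000 + 0.965) = min(1, 0.965) = 0.965
y ∧ x = min(0.175, 0.961) = 0.175
¬y → z = min(1, 1 − 0.825 + 0.965) = min(1, 1.140) = 1.000
¬(¬y → z) = 1 − 1.000 = 0.000
(y ∧ x) → ¬(¬y → z) = min(1, 1 − 0.175 + 0.000) = min(1, 0.825) = 0.825
((¬y → (z ⊗ x)) → ¬¬z) ↔ ((y ∧ x) → ¬(¬y → z)) = 1 − |0.965 − 0.825| = 1 − 0.140 = 0.860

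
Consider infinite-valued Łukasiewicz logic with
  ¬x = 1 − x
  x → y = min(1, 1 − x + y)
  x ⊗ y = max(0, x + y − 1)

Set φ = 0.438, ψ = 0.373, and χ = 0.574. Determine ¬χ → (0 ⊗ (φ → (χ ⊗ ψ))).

¬χ = 1 − 0.574 = 0.426
χ ⊗ ψ = max(0, 0.574 + 0.373 − 1) = max(0, -0.053) = 0.000
φ → (χ ⊗ ψ) = min(1, 1 − 0.438 + 0.000) = min(1, 0.562) = 0.562
0 ⊗ (φ → (χ ⊗ ψ)) = max(0, 0.000 + 0.562 − 1) = max(0, -0.438) = 0.000
¬χ → (0 ⊗ (φ → (χ ⊗ ψ))) = min(1, 1 − 0.426 + 0.000) = min(1, 0.574) = 0.574

0.574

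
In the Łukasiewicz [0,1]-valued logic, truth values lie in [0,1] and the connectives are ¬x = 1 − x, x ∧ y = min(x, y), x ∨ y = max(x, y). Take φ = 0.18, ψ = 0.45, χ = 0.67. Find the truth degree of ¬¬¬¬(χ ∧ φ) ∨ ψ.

0.45

χ ∧ φ = min(0.67, 0.18) = 0.18
¬(χ ∧ φ) = 1 − 0.18 = 0.82
¬¬(χ ∧ φ) = 1 − 0.82 = 0.18
¬¬¬(χ ∧ φ) = 1 − 0.18 = 0.82
¬¬¬¬(χ ∧ φ) = 1 − 0.82 = 0.18
¬¬¬¬(χ ∧ φ) ∨ ψ = max(0.18, 0.45) = 0.45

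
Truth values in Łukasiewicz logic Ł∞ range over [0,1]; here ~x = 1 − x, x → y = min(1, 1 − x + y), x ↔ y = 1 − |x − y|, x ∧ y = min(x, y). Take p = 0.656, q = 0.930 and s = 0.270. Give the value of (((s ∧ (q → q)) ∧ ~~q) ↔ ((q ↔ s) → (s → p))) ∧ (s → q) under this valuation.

0.270

q → q = min(1, 1 − 0.930 + 0.930) = min(1, 1.000) = 1.000
s ∧ (q → q) = min(0.270, 1.000) = 0.270
~q = 1 − 0.930 = 0.070
~~q = 1 − 0.070 = 0.930
(s ∧ (q → q)) ∧ ~~q = min(0.270, 0.930) = 0.270
q ↔ s = 1 − |0.930 − 0.270| = 1 − 0.660 = 0.340
s → p = min(1, 1 − 0.270 + 0.656) = min(1, 1.386) = 1.000
(q ↔ s) → (s → p) = min(1, 1 − 0.340 + 1.000) = min(1, 1.660) = 1.000
((s ∧ (q → q)) ∧ ~~q) ↔ ((q ↔ s) → (s → p)) = 1 − |0.270 − 1.000| = 1 − 0.730 = 0.270
s → q = min(1, 1 − 0.270 + 0.930) = min(1, 1.660) = 1.000
(((s ∧ (q → q)) ∧ ~~q) ↔ ((q ↔ s) → (s → p))) ∧ (s → q) = min(0.270, 1.000) = 0.270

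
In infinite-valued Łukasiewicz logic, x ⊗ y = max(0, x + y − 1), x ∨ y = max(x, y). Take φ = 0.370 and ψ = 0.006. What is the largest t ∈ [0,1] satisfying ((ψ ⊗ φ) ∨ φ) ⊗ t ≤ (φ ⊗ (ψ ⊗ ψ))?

0.630

ψ ⊗ φ = max(0, 0.006 + 0.370 − 1) = max(0, -0.624) = 0.000
(ψ ⊗ φ) ∨ φ = max(0.000, 0.370) = 0.370
So the left factor is (ψ ⊗ φ) ∨ φ = 0.370.
ψ ⊗ ψ = max(0, 0.006 + 0.006 − 1) = max(0, -0.988) = 0.000
φ ⊗ (ψ ⊗ ψ) = max(0, 0.370 + 0.000 − 1) = max(0, -0.630) = 0.000
So the right-hand bound is φ ⊗ (ψ ⊗ ψ) = 0.000.
The residuum of the Łukasiewicz t-norm gives the supremum: min(1, 1 − 0.370 + 0.000).
1 − 0.370 + 0.000 = 0.630, so t = min(1, 0.630) = 0.630.
Check: 0.370 ⊗ 0.630 = max(0, 0.000) = 0.000 ≤ 0.000.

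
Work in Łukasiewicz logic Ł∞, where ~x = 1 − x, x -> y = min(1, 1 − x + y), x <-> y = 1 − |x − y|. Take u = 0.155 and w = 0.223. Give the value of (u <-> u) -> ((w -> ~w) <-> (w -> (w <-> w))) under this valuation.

u <-> u = 1 − |0.155 − 0.155| = 1 − 0.000 = 1.000
~w = 1 − 0.223 = 0.777
w -> ~w = min(1, 1 − 0.223 + 0.777) = min(1, 1.554) = 1.000
w <-> w = 1 − |0.223 − 0.223| = 1 − 0.000 = 1.000
w -> (w <-> w) = min(1, 1 − 0.223 + 1.000) = min(1, 1.777) = 1.000
(w -> ~w) <-> (w -> (w <-> w)) = 1 − |1.000 − 1.000| = 1 − 0.000 = 1.000
(u <-> u) -> ((w -> ~w) <-> (w -> (w <-> w))) = min(1, 1 − 1.000 + 1.000) = min(1, 1.000) = 1.000

1.000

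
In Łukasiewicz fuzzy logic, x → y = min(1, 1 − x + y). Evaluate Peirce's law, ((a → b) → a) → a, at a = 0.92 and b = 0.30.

0.92

a → b = min(1, 1 − 0.92 + 0.30) = min(1, 0.38) = 0.38
(a → b) → a = min(1, 1 − 0.38 + 0.92) = min(1, 1.54) = 1.00
((a → b) → a) → a = min(1, 1 − 1.00 + 0.92) = min(1, 0.92) = 0.92
(The value 0.92 < 1 shows this instance is not satisfied; not a Ł∞-tautology in general.)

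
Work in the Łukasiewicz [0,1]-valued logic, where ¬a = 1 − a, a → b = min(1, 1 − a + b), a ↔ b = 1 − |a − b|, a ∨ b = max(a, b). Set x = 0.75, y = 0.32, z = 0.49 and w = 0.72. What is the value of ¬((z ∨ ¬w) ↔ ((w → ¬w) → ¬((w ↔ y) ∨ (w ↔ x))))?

0.02

¬w = 1 − 0.72 = 0.28
z ∨ ¬w = max(0.49, 0.28) = 0.49
w → ¬w = min(1, 1 − 0.72 + 0.28) = min(1, 0.56) = 0.56
w ↔ y = 1 − |0.72 − 0.32| = 1 − 0.40 = 0.60
w ↔ x = 1 − |0.72 − 0.75| = 1 − 0.03 = 0.97
(w ↔ y) ∨ (w ↔ x) = max(0.60, 0.97) = 0.97
¬((w ↔ y) ∨ (w ↔ x)) = 1 − 0.97 = 0.03
(w → ¬w) → ¬((w ↔ y) ∨ (w ↔ x)) = min(1, 1 − 0.56 + 0.03) = min(1, 0.47) = 0.47
(z ∨ ¬w) ↔ ((w → ¬w) → ¬((w ↔ y) ∨ (w ↔ x))) = 1 − |0.49 − 0.47| = 1 − 0.02 = 0.98
¬((z ∨ ¬w) ↔ ((w → ¬w) → ¬((w ↔ y) ∨ (w ↔ x)))) = 1 − 0.98 = 0.02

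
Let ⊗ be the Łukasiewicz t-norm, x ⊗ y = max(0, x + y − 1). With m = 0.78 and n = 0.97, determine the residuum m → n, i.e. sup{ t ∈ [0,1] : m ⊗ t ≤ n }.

1.00

The residuum of the Łukasiewicz t-norm gives the supremum: min(1, 1 − 0.78 + 0.97).
1 − 0.78 + 0.97 = 1.19, so t = min(1, 1.19) = 1.00.
Check: 0.78 ⊗ 1.00 = max(0, 0.78) = 0.78 ≤ 0.97.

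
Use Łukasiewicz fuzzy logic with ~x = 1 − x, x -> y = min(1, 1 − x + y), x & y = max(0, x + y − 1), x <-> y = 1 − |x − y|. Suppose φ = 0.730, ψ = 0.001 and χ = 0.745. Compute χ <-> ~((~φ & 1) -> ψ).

0.524

~φ = 1 − 0.730 = 0.270
~φ & 1 = max(0, 0.270 + 1.000 − 1) = max(0, 0.270) = 0.270
(~φ & 1) -> ψ = min(1, 1 − 0.270 + 0.001) = min(1, 0.731) = 0.731
~((~φ & 1) -> ψ) = 1 − 0.731 = 0.269
χ <-> ~((~φ & 1) -> ψ) = 1 − |0.745 − 0.269| = 1 − 0.476 = 0.524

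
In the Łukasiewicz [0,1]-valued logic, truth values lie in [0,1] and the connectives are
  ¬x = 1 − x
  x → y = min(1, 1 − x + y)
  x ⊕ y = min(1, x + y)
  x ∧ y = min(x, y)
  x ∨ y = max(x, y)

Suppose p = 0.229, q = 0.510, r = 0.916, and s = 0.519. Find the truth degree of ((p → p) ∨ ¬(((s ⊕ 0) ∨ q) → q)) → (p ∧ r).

p → p = min(1, 1 − 0.229 + 0.229) = min(1, 1.000) = 1.000
s ⊕ 0 = min(1, 0.519 + 0.000) = min(1, 0.519) = 0.519
(s ⊕ 0) ∨ q = max(0.519, 0.510) = 0.519
((s ⊕ 0) ∨ q) → q = min(1, 1 − 0.519 + 0.510) = min(1, 0.991) = 0.991
¬(((s ⊕ 0) ∨ q) → q) = 1 − 0.991 = 0.009
(p → p) ∨ ¬(((s ⊕ 0) ∨ q) → q) = max(1.000, 0.009) = 1.000
p ∧ r = min(0.229, 0.916) = 0.229
((p → p) ∨ ¬(((s ⊕ 0) ∨ q) → q)) → (p ∧ r) = min(1, 1 − 1.000 + 0.229) = min(1, 0.229) = 0.229

0.229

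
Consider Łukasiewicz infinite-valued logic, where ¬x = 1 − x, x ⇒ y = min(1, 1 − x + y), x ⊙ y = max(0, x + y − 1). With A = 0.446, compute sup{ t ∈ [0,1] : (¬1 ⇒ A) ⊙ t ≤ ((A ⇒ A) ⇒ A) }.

0.446

¬1 = 1 − 1.000 = 0.000
¬1 ⇒ A = min(1, 1 − 0.000 + 0.446) = min(1, 1.446) = 1.000
So the left factor is ¬1 ⇒ A = 1.000.
A ⇒ A = min(1, 1 − 0.446 + 0.446) = min(1, 1.000) = 1.000
(A ⇒ A) ⇒ A = min(1, 1 − 1.000 + 0.446) = min(1, 0.446) = 0.446
So the right-hand bound is (A ⇒ A) ⇒ A = 0.446.
The residuum of the Łukasiewicz t-norm gives the supremum: min(1, 1 − 1.000 + 0.446).
1 − 1.000 + 0.446 = 0.446, so t = min(1, 0.446) = 0.446.
Check: 1.000 ⊙ 0.446 = max(0, 0.446) = 0.446 ≤ 0.446.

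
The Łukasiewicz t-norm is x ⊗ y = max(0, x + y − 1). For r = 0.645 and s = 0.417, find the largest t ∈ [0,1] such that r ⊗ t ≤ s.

0.772

The residuum of the Łukasiewicz t-norm gives the supremum: min(1, 1 − 0.645 + 0.417).
1 − 0.645 + 0.417 = 0.772, so t = min(1, 0.772) = 0.772.
Check: 0.645 ⊗ 0.772 = max(0, 0.417) = 0.417 ≤ 0.417.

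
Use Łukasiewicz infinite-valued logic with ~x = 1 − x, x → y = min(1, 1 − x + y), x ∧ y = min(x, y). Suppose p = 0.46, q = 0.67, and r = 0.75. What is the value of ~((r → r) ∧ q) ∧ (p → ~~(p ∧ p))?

r → r = min(1, 1 − 0.75 + 0.75) = min(1, 1.00) = 1.00
(r → r) ∧ q = min(1.00, 0.67) = 0.67
~((r → r) ∧ q) = 1 − 0.67 = 0.33
p ∧ p = min(0.46, 0.46) = 0.46
~(p ∧ p) = 1 − 0.46 = 0.54
~~(p ∧ p) = 1 − 0.54 = 0.46
p → ~~(p ∧ p) = min(1, 1 − 0.46 + 0.46) = min(1, 1.00) = 1.00
~((r → r) ∧ q) ∧ (p → ~~(p ∧ p)) = min(0.33, 1.00) = 0.33

0.33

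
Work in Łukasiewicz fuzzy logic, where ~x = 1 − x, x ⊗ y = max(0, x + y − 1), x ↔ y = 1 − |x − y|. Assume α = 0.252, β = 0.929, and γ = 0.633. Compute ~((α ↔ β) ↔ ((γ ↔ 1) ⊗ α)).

α ↔ β = 1 − |0.252 − 0.929| = 1 − 0.677 = 0.323
γ ↔ 1 = 1 − |0.633 − 1.000| = 1 − 0.367 = 0.633
(γ ↔ 1) ⊗ α = max(0, 0.633 + 0.252 − 1) = max(0, -0.115) = 0.000
(α ↔ β) ↔ ((γ ↔ 1) ⊗ α) = 1 − |0.323 − 0.000| = 1 − 0.323 = 0.677
~((α ↔ β) ↔ ((γ ↔ 1) ⊗ α)) = 1 − 0.677 = 0.323

0.323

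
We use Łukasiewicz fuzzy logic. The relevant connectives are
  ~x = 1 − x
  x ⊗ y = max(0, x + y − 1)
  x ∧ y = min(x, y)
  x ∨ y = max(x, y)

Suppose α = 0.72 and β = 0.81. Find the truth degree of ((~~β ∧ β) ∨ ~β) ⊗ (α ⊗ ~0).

~β = 1 − 0.81 = 0.19
~~β = 1 − 0.19 = 0.81
~~β ∧ β = min(0.81, 0.81) = 0.81
(~~β ∧ β) ∨ ~β = max(0.81, 0.19) = 0.81
~0 = 1 − 0.00 = 1.00
α ⊗ ~0 = max(0, 0.72 + 1.00 − 1) = max(0, 0.72) = 0.72
((~~β ∧ β) ∨ ~β) ⊗ (α ⊗ ~0) = max(0, 0.81 + 0.72 − 1) = max(0, 0.53) = 0.53

0.53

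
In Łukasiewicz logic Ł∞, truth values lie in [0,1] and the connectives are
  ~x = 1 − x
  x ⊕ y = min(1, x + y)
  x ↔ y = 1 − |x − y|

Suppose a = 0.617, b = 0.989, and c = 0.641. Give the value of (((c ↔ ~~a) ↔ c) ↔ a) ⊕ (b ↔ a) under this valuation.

~a = 1 − 0.617 = 0.383
~~a = 1 − 0.383 = 0.617
c ↔ ~~a = 1 − |0.641 − 0.617| = 1 − 0.024 = 0.976
(c ↔ ~~a) ↔ c = 1 − |0.976 − 0.641| = 1 − 0.335 = 0.665
((c ↔ ~~a) ↔ c) ↔ a = 1 − |0.665 − 0.617| = 1 − 0.048 = 0.952
b ↔ a = 1 − |0.989 − 0.617| = 1 − 0.372 = 0.628
(((c ↔ ~~a) ↔ c) ↔ a) ⊕ (b ↔ a) = min(1, 0.952 + 0.628) = min(1, 1.580) = 1.000

1.000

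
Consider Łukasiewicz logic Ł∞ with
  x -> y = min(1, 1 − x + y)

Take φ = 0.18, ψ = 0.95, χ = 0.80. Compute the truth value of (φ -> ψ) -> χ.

φ -> ψ = min(1, 1 − 0.18 + 0.95) = min(1, 1.77) = 1.00
(φ -> ψ) -> χ = min(1, 1 − 1.00 + 0.80) = min(1, 0.80) = 0.80

0.80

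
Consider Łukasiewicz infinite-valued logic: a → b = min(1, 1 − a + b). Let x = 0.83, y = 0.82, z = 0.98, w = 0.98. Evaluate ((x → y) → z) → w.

0.99

x → y = min(1, 1 − 0.83 + 0.82) = min(1, 0.99) = 0.99
(x → y) → z = min(1, 1 − 0.99 + 0.98) = min(1, 0.99) = 0.99
((x → y) → z) → w = min(1, 1 − 0.99 + 0.98) = min(1, 0.99) = 0.99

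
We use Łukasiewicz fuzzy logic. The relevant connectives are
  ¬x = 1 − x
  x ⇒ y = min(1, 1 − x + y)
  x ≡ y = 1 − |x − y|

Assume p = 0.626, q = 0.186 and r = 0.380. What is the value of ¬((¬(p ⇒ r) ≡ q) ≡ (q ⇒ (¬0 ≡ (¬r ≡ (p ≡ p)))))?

0.060

p ⇒ r = min(1, 1 − 0.626 + 0.380) = min(1, 0.754) = 0.754
¬(p ⇒ r) = 1 − 0.754 = 0.246
¬(p ⇒ r) ≡ q = 1 − |0.246 − 0.186| = 1 − 0.060 = 0.940
¬0 = 1 − 0.000 = 1.000
¬r = 1 − 0.380 = 0.620
p ≡ p = 1 − |0.626 − 0.626| = 1 − 0.000 = 1.000
¬r ≡ (p ≡ p) = 1 − |0.620 − 1.000| = 1 − 0.380 = 0.620
¬0 ≡ (¬r ≡ (p ≡ p)) = 1 − |1.000 − 0.620| = 1 − 0.380 = 0.620
q ⇒ (¬0 ≡ (¬r ≡ (p ≡ p))) = min(1, 1 − 0.186 + 0.620) = min(1, 1.434) = 1.000
(¬(p ⇒ r) ≡ q) ≡ (q ⇒ (¬0 ≡ (¬r ≡ (p ≡ p)))) = 1 − |0.940 − 1.000| = 1 − 0.060 = 0.940
¬((¬(p ⇒ r) ≡ q) ≡ (q ⇒ (¬0 ≡ (¬r ≡ (p ≡ p))))) = 1 − 0.940 = 0.060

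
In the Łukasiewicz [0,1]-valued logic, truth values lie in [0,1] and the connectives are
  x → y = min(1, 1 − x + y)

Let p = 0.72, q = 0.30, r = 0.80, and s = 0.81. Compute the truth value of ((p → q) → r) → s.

p → q = min(1, 1 − 0.72 + 0.30) = min(1, 0.58) = 0.58
(p → q) → r = min(1, 1 − 0.58 + 0.80) = min(1, 1.22) = 1.00
((p → q) → r) → s = min(1, 1 − 1.00 + 0.81) = min(1, 0.81) = 0.81

0.81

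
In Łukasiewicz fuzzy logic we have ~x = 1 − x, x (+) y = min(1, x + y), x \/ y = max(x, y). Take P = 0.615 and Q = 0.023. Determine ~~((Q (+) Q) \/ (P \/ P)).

Q (+) Q = min(1, 0.023 + 0.023) = min(1, 0.046) = 0.046
P \/ P = max(0.615, 0.615) = 0.615
(Q (+) Q) \/ (P \/ P) = max(0.046, 0.615) = 0.615
~((Q (+) Q) \/ (P \/ P)) = 1 − 0.615 = 0.385
~~((Q (+) Q) \/ (P \/ P)) = 1 − 0.385 = 0.615

0.615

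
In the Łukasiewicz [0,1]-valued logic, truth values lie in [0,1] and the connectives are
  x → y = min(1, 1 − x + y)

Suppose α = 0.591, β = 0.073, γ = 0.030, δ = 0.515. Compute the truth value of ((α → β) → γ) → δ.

0.967

α → β = min(1, 1 − 0.591 + 0.073) = min(1, 0.482) = 0.482
(α → β) → γ = min(1, 1 − 0.482 + 0.030) = min(1, 0.548) = 0.548
((α → β) → γ) → δ = min(1, 1 − 0.548 + 0.515) = min(1, 0.967) = 0.967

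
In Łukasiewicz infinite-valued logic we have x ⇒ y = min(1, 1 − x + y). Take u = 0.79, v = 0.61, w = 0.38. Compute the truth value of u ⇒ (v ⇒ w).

v ⇒ w = min(1, 1 − 0.61 + 0.38) = min(1, 0.77) = 0.77
u ⇒ (v ⇒ w) = min(1, 1 − 0.79 + 0.77) = min(1, 0.98) = 0.98

0.98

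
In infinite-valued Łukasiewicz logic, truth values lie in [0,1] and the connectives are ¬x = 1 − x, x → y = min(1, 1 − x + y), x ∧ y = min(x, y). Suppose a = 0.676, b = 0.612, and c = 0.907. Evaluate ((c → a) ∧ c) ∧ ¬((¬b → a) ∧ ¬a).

0.676

c → a = min(1, 1 − 0.907 + 0.676) = min(1, 0.769) = 0.769
(c → a) ∧ c = min(0.769, 0.907) = 0.769
¬b = 1 − 0.612 = 0.388
¬b → a = min(1, 1 − 0.388 + 0.676) = min(1, 1.288) = 1.000
¬a = 1 − 0.676 = 0.324
(¬b → a) ∧ ¬a = min(1.000, 0.324) = 0.324
¬((¬b → a) ∧ ¬a) = 1 − 0.324 = 0.676
((c → a) ∧ c) ∧ ¬((¬b → a) ∧ ¬a) = min(0.769, 0.676) = 0.676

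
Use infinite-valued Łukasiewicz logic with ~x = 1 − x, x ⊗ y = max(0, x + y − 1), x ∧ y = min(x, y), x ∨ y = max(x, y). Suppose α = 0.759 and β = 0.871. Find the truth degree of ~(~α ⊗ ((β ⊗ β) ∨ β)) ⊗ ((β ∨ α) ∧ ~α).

0.129

~α = 1 − 0.759 = 0.241
β ⊗ β = max(0, 0.871 + 0.871 − 1) = max(0, 0.742) = 0.742
(β ⊗ β) ∨ β = max(0.742, 0.871) = 0.871
~α ⊗ ((β ⊗ β) ∨ β) = max(0, 0.241 + 0.871 − 1) = max(0, 0.112) = 0.112
~(~α ⊗ ((β ⊗ β) ∨ β)) = 1 − 0.112 = 0.888
β ∨ α = max(0.871, 0.759) = 0.871
(β ∨ α) ∧ ~α = min(0.871, 0.241) = 0.241
~(~α ⊗ ((β ⊗ β) ∨ β)) ⊗ ((β ∨ α) ∧ ~α) = max(0, 0.888 + 0.241 − 1) = max(0, 0.129) = 0.129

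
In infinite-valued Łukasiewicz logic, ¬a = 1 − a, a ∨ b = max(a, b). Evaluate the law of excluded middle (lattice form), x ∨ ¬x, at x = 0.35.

¬x = 1 − 0.35 = 0.65
x ∨ ¬x = max(0.35, 0.65) = 0.65
(The value 0.65 < 1 shows this instance is not satisfied; not a Ł∞-tautology — its value is max(a, 1−a).)

0.65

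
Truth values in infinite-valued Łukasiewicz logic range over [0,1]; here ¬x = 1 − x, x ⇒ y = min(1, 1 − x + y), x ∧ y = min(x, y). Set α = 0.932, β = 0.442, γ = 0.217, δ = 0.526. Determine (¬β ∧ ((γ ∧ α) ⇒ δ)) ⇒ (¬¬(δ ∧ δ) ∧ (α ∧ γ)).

0.659

¬β = 1 − 0.442 = 0.558
γ ∧ α = min(0.217, 0.932) = 0.217
(γ ∧ α) ⇒ δ = min(1, 1 − 0.217 + 0.526) = min(1, 1.309) = 1.000
¬β ∧ ((γ ∧ α) ⇒ δ) = min(0.558, 1.000) = 0.558
δ ∧ δ = min(0.526, 0.526) = 0.526
¬(δ ∧ δ) = 1 − 0.526 = 0.474
¬¬(δ ∧ δ) = 1 − 0.474 = 0.526
α ∧ γ = min(0.932, 0.217) = 0.217
¬¬(δ ∧ δ) ∧ (α ∧ γ) = min(0.526, 0.217) = 0.217
(¬β ∧ ((γ ∧ α) ⇒ δ)) ⇒ (¬¬(δ ∧ δ) ∧ (α ∧ γ)) = min(1, 1 − 0.558 + 0.217) = min(1, 0.659) = 0.659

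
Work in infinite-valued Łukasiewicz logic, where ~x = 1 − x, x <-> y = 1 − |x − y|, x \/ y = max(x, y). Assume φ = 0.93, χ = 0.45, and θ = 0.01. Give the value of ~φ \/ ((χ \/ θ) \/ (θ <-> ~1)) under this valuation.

~φ = 1 − 0.93 = 0.07
χ \/ θ = max(0.45, 0.01) = 0.45
~1 = 1 − 1.00 = 0.00
θ <-> ~1 = 1 − |0.01 − 0.00| = 1 − 0.01 = 0.99
(χ \/ θ) \/ (θ <-> ~1) = max(0.45, 0.99) = 0.99
~φ \/ ((χ \/ θ) \/ (θ <-> ~1)) = max(0.07, 0.99) = 0.99

0.99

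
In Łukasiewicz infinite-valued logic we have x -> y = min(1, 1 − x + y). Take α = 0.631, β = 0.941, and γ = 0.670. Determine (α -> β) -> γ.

0.670

α -> β = min(1, 1 − 0.631 + 0.941) = min(1, 1.310) = 1.000
(α -> β) -> γ = min(1, 1 − 1.000 + 0.670) = min(1, 0.670) = 0.670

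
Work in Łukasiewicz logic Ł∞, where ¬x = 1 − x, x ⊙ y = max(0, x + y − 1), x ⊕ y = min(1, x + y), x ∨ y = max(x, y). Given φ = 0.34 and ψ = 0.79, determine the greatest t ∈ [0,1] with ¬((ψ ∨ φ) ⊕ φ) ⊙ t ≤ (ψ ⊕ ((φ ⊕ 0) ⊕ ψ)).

1.00

ψ ∨ φ = max(0.79, 0.34) = 0.79
(ψ ∨ φ) ⊕ φ = min(1, 0.79 + 0.34) = min(1, 1.13) = 1.00
¬((ψ ∨ φ) ⊕ φ) = 1 − 1.00 = 0.00
So the left factor is ¬((ψ ∨ φ) ⊕ φ) = 0.00.
φ ⊕ 0 = min(1, 0.34 + 0.00) = min(1, 0.34) = 0.34
(φ ⊕ 0) ⊕ ψ = min(1, 0.34 + 0.79) = min(1, 1.13) = 1.00
ψ ⊕ ((φ ⊕ 0) ⊕ ψ) = min(1, 0.79 + 1.00) = min(1, 1.79) = 1.00
So the right-hand bound is ψ ⊕ ((φ ⊕ 0) ⊕ ψ) = 1.00.
The residuum of the Łukasiewicz t-norm gives the supremum: min(1, 1 − 0.00 + 1.00).
1 − 0.00 + 1.00 = 2.00, so t = min(1, 2.00) = 1.00.
Check: 0.00 ⊙ 1.00 = max(0, 0.00) = 0.00 ≤ 1.00.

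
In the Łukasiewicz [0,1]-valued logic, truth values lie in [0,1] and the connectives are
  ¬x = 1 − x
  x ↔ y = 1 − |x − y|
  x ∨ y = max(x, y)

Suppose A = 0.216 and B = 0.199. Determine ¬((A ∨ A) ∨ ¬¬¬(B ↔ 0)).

0.784

A ∨ A = max(0.216, 0.216) = 0.216
B ↔ 0 = 1 − |0.199 − 0.000| = 1 − 0.199 = 0.801
¬(B ↔ 0) = 1 − 0.801 = 0.199
¬¬(B ↔ 0) = 1 − 0.199 = 0.801
¬¬¬(B ↔ 0) = 1 − 0.801 = 0.199
(A ∨ A) ∨ ¬¬¬(B ↔ 0) = max(0.216, 0.199) = 0.216
¬((A ∨ A) ∨ ¬¬¬(B ↔ 0)) = 1 − 0.216 = 0.784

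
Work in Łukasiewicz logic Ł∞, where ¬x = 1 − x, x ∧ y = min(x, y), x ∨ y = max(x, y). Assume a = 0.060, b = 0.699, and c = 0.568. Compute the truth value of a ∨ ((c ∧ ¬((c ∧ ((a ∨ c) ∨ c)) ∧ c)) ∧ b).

a ∨ c = max(0.060, 0.568) = 0.568
(a ∨ c) ∨ c = max(0.568, 0.568) = 0.568
c ∧ ((a ∨ c) ∨ c) = min(0.568, 0.568) = 0.568
(c ∧ ((a ∨ c) ∨ c)) ∧ c = min(0.568, 0.568) = 0.568
¬((c ∧ ((a ∨ c) ∨ c)) ∧ c) = 1 − 0.568 = 0.432
c ∧ ¬((c ∧ ((a ∨ c) ∨ c)) ∧ c) = min(0.568, 0.432) = 0.432
(c ∧ ¬((c ∧ ((a ∨ c) ∨ c)) ∧ c)) ∧ b = min(0.432, 0.699) = 0.432
a ∨ ((c ∧ ¬((c ∧ ((a ∨ c) ∨ c)) ∧ c)) ∧ b) = max(0.060, 0.432) = 0.432

0.432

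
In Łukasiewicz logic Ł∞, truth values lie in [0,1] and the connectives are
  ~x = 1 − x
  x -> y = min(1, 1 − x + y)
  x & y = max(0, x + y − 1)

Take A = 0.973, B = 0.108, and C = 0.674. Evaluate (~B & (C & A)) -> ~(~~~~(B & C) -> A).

~B = 1 − 0.108 = 0.892
C & A = max(0, 0.674 + 0.973 − 1) = max(0, 0.647) = 0.647
~B & (C & A) = max(0, 0.892 + 0.647 − 1) = max(0, 0.539) = 0.539
B & C = max(0, 0.108 + 0.674 − 1) = max(0, -0.218) = 0.000
~(B & C) = 1 − 0.000 = 1.000
~~(B & C) = 1 − 1.000 = 0.000
~~~(B & C) = 1 − 0.000 = 1.000
~~~~(B & C) = 1 − 1.000 = 0.000
~~~~(B & C) -> A = min(1, 1 − 0.000 + 0.973) = min(1, 1.973) = 1.000
~(~~~~(B & C) -> A) = 1 − 1.000 = 0.000
(~B & (C & A)) -> ~(~~~~(B & C) -> A) = min(1, 1 − 0.539 + 0.000) = min(1, 0.461) = 0.461

0.461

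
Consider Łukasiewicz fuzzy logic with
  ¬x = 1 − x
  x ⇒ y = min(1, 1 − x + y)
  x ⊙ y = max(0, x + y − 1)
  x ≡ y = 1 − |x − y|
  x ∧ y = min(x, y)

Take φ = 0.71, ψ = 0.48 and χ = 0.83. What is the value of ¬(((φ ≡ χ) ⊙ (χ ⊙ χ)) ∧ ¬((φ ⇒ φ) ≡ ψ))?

0.48

φ ≡ χ = 1 − |0.71 − 0.83| = 1 − 0.12 = 0.88
χ ⊙ χ = max(0, 0.83 + 0.83 − 1) = max(0, 0.66) = 0.66
(φ ≡ χ) ⊙ (χ ⊙ χ) = max(0, 0.88 + 0.66 − 1) = max(0, 0.54) = 0.54
φ ⇒ φ = min(1, 1 − 0.71 + 0.71) = min(1, 1.00) = 1.00
(φ ⇒ φ) ≡ ψ = 1 − |1.00 − 0.48| = 1 − 0.52 = 0.48
¬((φ ⇒ φ) ≡ ψ) = 1 − 0.48 = 0.52
((φ ≡ χ) ⊙ (χ ⊙ χ)) ∧ ¬((φ ⇒ φ) ≡ ψ) = min(0.54, 0.52) = 0.52
¬(((φ ≡ χ) ⊙ (χ ⊙ χ)) ∧ ¬((φ ⇒ φ) ≡ ψ)) = 1 − 0.52 = 0.48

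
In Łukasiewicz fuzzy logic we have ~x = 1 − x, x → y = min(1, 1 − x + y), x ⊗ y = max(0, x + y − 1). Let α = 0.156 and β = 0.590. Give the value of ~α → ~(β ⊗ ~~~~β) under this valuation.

~α = 1 − 0.156 = 0.844
~β = 1 − 0.590 = 0.410
~~β = 1 − 0.410 = 0.590
~~~β = 1 − 0.590 = 0.410
~~~~β = 1 − 0.410 = 0.590
β ⊗ ~~~~β = max(0, 0.590 + 0.590 − 1) = max(0, 0.180) = 0.180
~(β ⊗ ~~~~β) = 1 − 0.180 = 0.820
~α → ~(β ⊗ ~~~~β) = min(1, 1 − 0.844 + 0.820) = min(1, 0.976) = 0.976

0.976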